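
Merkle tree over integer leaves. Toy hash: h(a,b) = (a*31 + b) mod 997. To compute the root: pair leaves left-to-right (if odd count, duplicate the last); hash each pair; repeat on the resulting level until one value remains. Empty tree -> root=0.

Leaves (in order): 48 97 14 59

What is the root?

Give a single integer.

L0: [48, 97, 14, 59]
L1: h(48,97)=(48*31+97)%997=588 h(14,59)=(14*31+59)%997=493 -> [588, 493]
L2: h(588,493)=(588*31+493)%997=775 -> [775]

Answer: 775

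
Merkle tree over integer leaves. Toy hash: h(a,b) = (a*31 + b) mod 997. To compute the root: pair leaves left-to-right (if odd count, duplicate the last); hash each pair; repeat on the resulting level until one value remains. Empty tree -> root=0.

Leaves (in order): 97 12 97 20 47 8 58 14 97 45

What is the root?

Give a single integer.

Answer: 451

Derivation:
L0: [97, 12, 97, 20, 47, 8, 58, 14, 97, 45]
L1: h(97,12)=(97*31+12)%997=28 h(97,20)=(97*31+20)%997=36 h(47,8)=(47*31+8)%997=468 h(58,14)=(58*31+14)%997=815 h(97,45)=(97*31+45)%997=61 -> [28, 36, 468, 815, 61]
L2: h(28,36)=(28*31+36)%997=904 h(468,815)=(468*31+815)%997=368 h(61,61)=(61*31+61)%997=955 -> [904, 368, 955]
L3: h(904,368)=(904*31+368)%997=476 h(955,955)=(955*31+955)%997=650 -> [476, 650]
L4: h(476,650)=(476*31+650)%997=451 -> [451]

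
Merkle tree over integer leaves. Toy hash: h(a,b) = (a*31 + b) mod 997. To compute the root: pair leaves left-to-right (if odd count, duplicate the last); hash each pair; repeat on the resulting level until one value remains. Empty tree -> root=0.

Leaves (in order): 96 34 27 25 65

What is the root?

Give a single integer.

Answer: 874

Derivation:
L0: [96, 34, 27, 25, 65]
L1: h(96,34)=(96*31+34)%997=19 h(27,25)=(27*31+25)%997=862 h(65,65)=(65*31+65)%997=86 -> [19, 862, 86]
L2: h(19,862)=(19*31+862)%997=454 h(86,86)=(86*31+86)%997=758 -> [454, 758]
L3: h(454,758)=(454*31+758)%997=874 -> [874]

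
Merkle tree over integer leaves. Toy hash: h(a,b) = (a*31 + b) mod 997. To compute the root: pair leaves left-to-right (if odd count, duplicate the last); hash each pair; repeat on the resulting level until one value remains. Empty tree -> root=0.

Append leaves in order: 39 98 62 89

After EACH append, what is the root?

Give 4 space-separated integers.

Answer: 39 310 627 654

Derivation:
After append 39 (leaves=[39]):
  L0: [39]
  root=39
After append 98 (leaves=[39, 98]):
  L0: [39, 98]
  L1: h(39,98)=(39*31+98)%997=310 -> [310]
  root=310
After append 62 (leaves=[39, 98, 62]):
  L0: [39, 98, 62]
  L1: h(39,98)=(39*31+98)%997=310 h(62,62)=(62*31+62)%997=987 -> [310, 987]
  L2: h(310,987)=(310*31+987)%997=627 -> [627]
  root=627
After append 89 (leaves=[39, 98, 62, 89]):
  L0: [39, 98, 62, 89]
  L1: h(39,98)=(39*31+98)%997=310 h(62,89)=(62*31+89)%997=17 -> [310, 17]
  L2: h(310,17)=(310*31+17)%997=654 -> [654]
  root=654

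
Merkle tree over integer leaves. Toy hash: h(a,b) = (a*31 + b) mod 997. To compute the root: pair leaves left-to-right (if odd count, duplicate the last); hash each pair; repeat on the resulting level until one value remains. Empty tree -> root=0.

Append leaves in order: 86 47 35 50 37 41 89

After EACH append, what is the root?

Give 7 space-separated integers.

Answer: 86 719 478 493 330 458 124

Derivation:
After append 86 (leaves=[86]):
  L0: [86]
  root=86
After append 47 (leaves=[86, 47]):
  L0: [86, 47]
  L1: h(86,47)=(86*31+47)%997=719 -> [719]
  root=719
After append 35 (leaves=[86, 47, 35]):
  L0: [86, 47, 35]
  L1: h(86,47)=(86*31+47)%997=719 h(35,35)=(35*31+35)%997=123 -> [719, 123]
  L2: h(719,123)=(719*31+123)%997=478 -> [478]
  root=478
After append 50 (leaves=[86, 47, 35, 50]):
  L0: [86, 47, 35, 50]
  L1: h(86,47)=(86*31+47)%997=719 h(35,50)=(35*31+50)%997=138 -> [719, 138]
  L2: h(719,138)=(719*31+138)%997=493 -> [493]
  root=493
After append 37 (leaves=[86, 47, 35, 50, 37]):
  L0: [86, 47, 35, 50, 37]
  L1: h(86,47)=(86*31+47)%997=719 h(35,50)=(35*31+50)%997=138 h(37,37)=(37*31+37)%997=187 -> [719, 138, 187]
  L2: h(719,138)=(719*31+138)%997=493 h(187,187)=(187*31+187)%997=2 -> [493, 2]
  L3: h(493,2)=(493*31+2)%997=330 -> [330]
  root=330
After append 41 (leaves=[86, 47, 35, 50, 37, 41]):
  L0: [86, 47, 35, 50, 37, 41]
  L1: h(86,47)=(86*31+47)%997=719 h(35,50)=(35*31+50)%997=138 h(37,41)=(37*31+41)%997=191 -> [719, 138, 191]
  L2: h(719,138)=(719*31+138)%997=493 h(191,191)=(191*31+191)%997=130 -> [493, 130]
  L3: h(493,130)=(493*31+130)%997=458 -> [458]
  root=458
After append 89 (leaves=[86, 47, 35, 50, 37, 41, 89]):
  L0: [86, 47, 35, 50, 37, 41, 89]
  L1: h(86,47)=(86*31+47)%997=719 h(35,50)=(35*31+50)%997=138 h(37,41)=(37*31+41)%997=191 h(89,89)=(89*31+89)%997=854 -> [719, 138, 191, 854]
  L2: h(719,138)=(719*31+138)%997=493 h(191,854)=(191*31+854)%997=793 -> [493, 793]
  L3: h(493,793)=(493*31+793)%997=124 -> [124]
  root=124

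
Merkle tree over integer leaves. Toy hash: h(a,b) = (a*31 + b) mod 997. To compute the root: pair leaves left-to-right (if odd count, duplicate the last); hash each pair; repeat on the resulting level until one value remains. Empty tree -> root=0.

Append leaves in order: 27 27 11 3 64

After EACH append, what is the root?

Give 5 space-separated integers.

Answer: 27 864 217 209 231

Derivation:
After append 27 (leaves=[27]):
  L0: [27]
  root=27
After append 27 (leaves=[27, 27]):
  L0: [27, 27]
  L1: h(27,27)=(27*31+27)%997=864 -> [864]
  root=864
After append 11 (leaves=[27, 27, 11]):
  L0: [27, 27, 11]
  L1: h(27,27)=(27*31+27)%997=864 h(11,11)=(11*31+11)%997=352 -> [864, 352]
  L2: h(864,352)=(864*31+352)%997=217 -> [217]
  root=217
After append 3 (leaves=[27, 27, 11, 3]):
  L0: [27, 27, 11, 3]
  L1: h(27,27)=(27*31+27)%997=864 h(11,3)=(11*31+3)%997=344 -> [864, 344]
  L2: h(864,344)=(864*31+344)%997=209 -> [209]
  root=209
After append 64 (leaves=[27, 27, 11, 3, 64]):
  L0: [27, 27, 11, 3, 64]
  L1: h(27,27)=(27*31+27)%997=864 h(11,3)=(11*31+3)%997=344 h(64,64)=(64*31+64)%997=54 -> [864, 344, 54]
  L2: h(864,344)=(864*31+344)%997=209 h(54,54)=(54*31+54)%997=731 -> [209, 731]
  L3: h(209,731)=(209*31+731)%997=231 -> [231]
  root=231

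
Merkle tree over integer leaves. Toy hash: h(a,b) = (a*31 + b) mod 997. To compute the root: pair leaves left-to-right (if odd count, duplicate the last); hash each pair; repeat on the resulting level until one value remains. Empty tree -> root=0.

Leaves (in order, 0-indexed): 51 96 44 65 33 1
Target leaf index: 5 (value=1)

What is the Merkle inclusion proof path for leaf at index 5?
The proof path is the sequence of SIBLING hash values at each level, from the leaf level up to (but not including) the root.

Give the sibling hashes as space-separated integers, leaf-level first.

Answer: 33 27 575

Derivation:
L0 (leaves): [51, 96, 44, 65, 33, 1], target index=5
L1: h(51,96)=(51*31+96)%997=680 [pair 0] h(44,65)=(44*31+65)%997=432 [pair 1] h(33,1)=(33*31+1)%997=27 [pair 2] -> [680, 432, 27]
  Sibling for proof at L0: 33
L2: h(680,432)=(680*31+432)%997=575 [pair 0] h(27,27)=(27*31+27)%997=864 [pair 1] -> [575, 864]
  Sibling for proof at L1: 27
L3: h(575,864)=(575*31+864)%997=743 [pair 0] -> [743]
  Sibling for proof at L2: 575
Root: 743
Proof path (sibling hashes from leaf to root): [33, 27, 575]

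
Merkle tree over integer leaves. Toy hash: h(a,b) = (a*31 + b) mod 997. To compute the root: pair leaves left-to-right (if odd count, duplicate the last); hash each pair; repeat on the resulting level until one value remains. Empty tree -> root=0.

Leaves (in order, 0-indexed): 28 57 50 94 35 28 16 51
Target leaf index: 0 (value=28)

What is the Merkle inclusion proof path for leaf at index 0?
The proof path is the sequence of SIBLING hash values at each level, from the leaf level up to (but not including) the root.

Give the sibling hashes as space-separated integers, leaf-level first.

L0 (leaves): [28, 57, 50, 94, 35, 28, 16, 51], target index=0
L1: h(28,57)=(28*31+57)%997=925 [pair 0] h(50,94)=(50*31+94)%997=647 [pair 1] h(35,28)=(35*31+28)%997=116 [pair 2] h(16,51)=(16*31+51)%997=547 [pair 3] -> [925, 647, 116, 547]
  Sibling for proof at L0: 57
L2: h(925,647)=(925*31+647)%997=409 [pair 0] h(116,547)=(116*31+547)%997=155 [pair 1] -> [409, 155]
  Sibling for proof at L1: 647
L3: h(409,155)=(409*31+155)%997=870 [pair 0] -> [870]
  Sibling for proof at L2: 155
Root: 870
Proof path (sibling hashes from leaf to root): [57, 647, 155]

Answer: 57 647 155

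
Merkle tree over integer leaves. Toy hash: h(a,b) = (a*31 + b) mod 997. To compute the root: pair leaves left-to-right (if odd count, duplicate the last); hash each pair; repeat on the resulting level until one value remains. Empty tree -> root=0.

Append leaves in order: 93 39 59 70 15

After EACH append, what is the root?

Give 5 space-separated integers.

Answer: 93 928 746 757 941

Derivation:
After append 93 (leaves=[93]):
  L0: [93]
  root=93
After append 39 (leaves=[93, 39]):
  L0: [93, 39]
  L1: h(93,39)=(93*31+39)%997=928 -> [928]
  root=928
After append 59 (leaves=[93, 39, 59]):
  L0: [93, 39, 59]
  L1: h(93,39)=(93*31+39)%997=928 h(59,59)=(59*31+59)%997=891 -> [928, 891]
  L2: h(928,891)=(928*31+891)%997=746 -> [746]
  root=746
After append 70 (leaves=[93, 39, 59, 70]):
  L0: [93, 39, 59, 70]
  L1: h(93,39)=(93*31+39)%997=928 h(59,70)=(59*31+70)%997=902 -> [928, 902]
  L2: h(928,902)=(928*31+902)%997=757 -> [757]
  root=757
After append 15 (leaves=[93, 39, 59, 70, 15]):
  L0: [93, 39, 59, 70, 15]
  L1: h(93,39)=(93*31+39)%997=928 h(59,70)=(59*31+70)%997=902 h(15,15)=(15*31+15)%997=480 -> [928, 902, 480]
  L2: h(928,902)=(928*31+902)%997=757 h(480,480)=(480*31+480)%997=405 -> [757, 405]
  L3: h(757,405)=(757*31+405)%997=941 -> [941]
  root=941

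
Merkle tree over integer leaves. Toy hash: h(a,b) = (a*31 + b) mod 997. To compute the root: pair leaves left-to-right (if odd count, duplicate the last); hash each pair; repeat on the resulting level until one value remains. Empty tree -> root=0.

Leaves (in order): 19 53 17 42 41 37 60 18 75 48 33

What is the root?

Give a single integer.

L0: [19, 53, 17, 42, 41, 37, 60, 18, 75, 48, 33]
L1: h(19,53)=(19*31+53)%997=642 h(17,42)=(17*31+42)%997=569 h(41,37)=(41*31+37)%997=311 h(60,18)=(60*31+18)%997=881 h(75,48)=(75*31+48)%997=379 h(33,33)=(33*31+33)%997=59 -> [642, 569, 311, 881, 379, 59]
L2: h(642,569)=(642*31+569)%997=531 h(311,881)=(311*31+881)%997=552 h(379,59)=(379*31+59)%997=841 -> [531, 552, 841]
L3: h(531,552)=(531*31+552)%997=64 h(841,841)=(841*31+841)%997=990 -> [64, 990]
L4: h(64,990)=(64*31+990)%997=980 -> [980]

Answer: 980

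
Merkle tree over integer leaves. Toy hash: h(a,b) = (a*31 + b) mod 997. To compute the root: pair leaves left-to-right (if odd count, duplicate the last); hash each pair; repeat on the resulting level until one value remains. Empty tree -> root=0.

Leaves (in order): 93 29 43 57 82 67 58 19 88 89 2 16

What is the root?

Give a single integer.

Answer: 902

Derivation:
L0: [93, 29, 43, 57, 82, 67, 58, 19, 88, 89, 2, 16]
L1: h(93,29)=(93*31+29)%997=918 h(43,57)=(43*31+57)%997=393 h(82,67)=(82*31+67)%997=615 h(58,19)=(58*31+19)%997=820 h(88,89)=(88*31+89)%997=823 h(2,16)=(2*31+16)%997=78 -> [918, 393, 615, 820, 823, 78]
L2: h(918,393)=(918*31+393)%997=935 h(615,820)=(615*31+820)%997=942 h(823,78)=(823*31+78)%997=666 -> [935, 942, 666]
L3: h(935,942)=(935*31+942)%997=17 h(666,666)=(666*31+666)%997=375 -> [17, 375]
L4: h(17,375)=(17*31+375)%997=902 -> [902]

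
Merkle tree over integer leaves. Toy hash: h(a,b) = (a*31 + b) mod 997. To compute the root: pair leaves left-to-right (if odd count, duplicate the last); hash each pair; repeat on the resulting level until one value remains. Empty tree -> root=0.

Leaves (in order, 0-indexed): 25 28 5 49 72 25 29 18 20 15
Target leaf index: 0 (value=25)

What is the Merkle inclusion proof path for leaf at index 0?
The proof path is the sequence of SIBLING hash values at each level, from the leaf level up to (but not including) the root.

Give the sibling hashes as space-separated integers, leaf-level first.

Answer: 28 204 97 196

Derivation:
L0 (leaves): [25, 28, 5, 49, 72, 25, 29, 18, 20, 15], target index=0
L1: h(25,28)=(25*31+28)%997=803 [pair 0] h(5,49)=(5*31+49)%997=204 [pair 1] h(72,25)=(72*31+25)%997=263 [pair 2] h(29,18)=(29*31+18)%997=917 [pair 3] h(20,15)=(20*31+15)%997=635 [pair 4] -> [803, 204, 263, 917, 635]
  Sibling for proof at L0: 28
L2: h(803,204)=(803*31+204)%997=172 [pair 0] h(263,917)=(263*31+917)%997=97 [pair 1] h(635,635)=(635*31+635)%997=380 [pair 2] -> [172, 97, 380]
  Sibling for proof at L1: 204
L3: h(172,97)=(172*31+97)%997=444 [pair 0] h(380,380)=(380*31+380)%997=196 [pair 1] -> [444, 196]
  Sibling for proof at L2: 97
L4: h(444,196)=(444*31+196)%997=2 [pair 0] -> [2]
  Sibling for proof at L3: 196
Root: 2
Proof path (sibling hashes from leaf to root): [28, 204, 97, 196]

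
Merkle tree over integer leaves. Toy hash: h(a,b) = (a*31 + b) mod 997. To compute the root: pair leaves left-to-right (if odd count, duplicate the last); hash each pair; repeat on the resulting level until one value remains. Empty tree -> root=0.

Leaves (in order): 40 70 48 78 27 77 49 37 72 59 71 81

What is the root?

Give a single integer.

Answer: 227

Derivation:
L0: [40, 70, 48, 78, 27, 77, 49, 37, 72, 59, 71, 81]
L1: h(40,70)=(40*31+70)%997=313 h(48,78)=(48*31+78)%997=569 h(27,77)=(27*31+77)%997=914 h(49,37)=(49*31+37)%997=559 h(72,59)=(72*31+59)%997=297 h(71,81)=(71*31+81)%997=288 -> [313, 569, 914, 559, 297, 288]
L2: h(313,569)=(313*31+569)%997=302 h(914,559)=(914*31+559)%997=977 h(297,288)=(297*31+288)%997=522 -> [302, 977, 522]
L3: h(302,977)=(302*31+977)%997=369 h(522,522)=(522*31+522)%997=752 -> [369, 752]
L4: h(369,752)=(369*31+752)%997=227 -> [227]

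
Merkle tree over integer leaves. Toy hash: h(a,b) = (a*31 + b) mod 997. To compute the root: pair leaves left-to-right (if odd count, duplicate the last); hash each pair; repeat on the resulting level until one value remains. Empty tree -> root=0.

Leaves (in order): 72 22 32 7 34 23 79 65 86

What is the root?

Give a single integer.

L0: [72, 22, 32, 7, 34, 23, 79, 65, 86]
L1: h(72,22)=(72*31+22)%997=260 h(32,7)=(32*31+7)%997=2 h(34,23)=(34*31+23)%997=80 h(79,65)=(79*31+65)%997=520 h(86,86)=(86*31+86)%997=758 -> [260, 2, 80, 520, 758]
L2: h(260,2)=(260*31+2)%997=86 h(80,520)=(80*31+520)%997=9 h(758,758)=(758*31+758)%997=328 -> [86, 9, 328]
L3: h(86,9)=(86*31+9)%997=681 h(328,328)=(328*31+328)%997=526 -> [681, 526]
L4: h(681,526)=(681*31+526)%997=700 -> [700]

Answer: 700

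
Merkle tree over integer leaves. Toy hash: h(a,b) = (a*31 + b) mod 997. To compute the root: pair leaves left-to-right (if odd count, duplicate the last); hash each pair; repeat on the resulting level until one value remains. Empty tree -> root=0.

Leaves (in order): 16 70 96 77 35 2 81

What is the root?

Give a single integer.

L0: [16, 70, 96, 77, 35, 2, 81]
L1: h(16,70)=(16*31+70)%997=566 h(96,77)=(96*31+77)%997=62 h(35,2)=(35*31+2)%997=90 h(81,81)=(81*31+81)%997=598 -> [566, 62, 90, 598]
L2: h(566,62)=(566*31+62)%997=659 h(90,598)=(90*31+598)%997=397 -> [659, 397]
L3: h(659,397)=(659*31+397)%997=886 -> [886]

Answer: 886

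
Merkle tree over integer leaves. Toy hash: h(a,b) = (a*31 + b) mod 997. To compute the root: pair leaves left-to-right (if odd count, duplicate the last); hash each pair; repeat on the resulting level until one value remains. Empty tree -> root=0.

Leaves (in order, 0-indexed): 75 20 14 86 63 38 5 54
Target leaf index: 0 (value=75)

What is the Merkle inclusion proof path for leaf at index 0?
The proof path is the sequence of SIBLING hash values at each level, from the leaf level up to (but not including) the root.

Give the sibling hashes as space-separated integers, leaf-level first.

L0 (leaves): [75, 20, 14, 86, 63, 38, 5, 54], target index=0
L1: h(75,20)=(75*31+20)%997=351 [pair 0] h(14,86)=(14*31+86)%997=520 [pair 1] h(63,38)=(63*31+38)%997=994 [pair 2] h(5,54)=(5*31+54)%997=209 [pair 3] -> [351, 520, 994, 209]
  Sibling for proof at L0: 20
L2: h(351,520)=(351*31+520)%997=434 [pair 0] h(994,209)=(994*31+209)%997=116 [pair 1] -> [434, 116]
  Sibling for proof at L1: 520
L3: h(434,116)=(434*31+116)%997=609 [pair 0] -> [609]
  Sibling for proof at L2: 116
Root: 609
Proof path (sibling hashes from leaf to root): [20, 520, 116]

Answer: 20 520 116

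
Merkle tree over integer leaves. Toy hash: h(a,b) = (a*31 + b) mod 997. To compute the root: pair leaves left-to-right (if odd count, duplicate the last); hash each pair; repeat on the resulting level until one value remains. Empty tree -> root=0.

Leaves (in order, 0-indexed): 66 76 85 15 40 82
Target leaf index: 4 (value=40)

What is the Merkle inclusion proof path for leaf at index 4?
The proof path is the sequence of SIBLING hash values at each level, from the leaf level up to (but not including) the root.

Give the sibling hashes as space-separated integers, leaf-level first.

L0 (leaves): [66, 76, 85, 15, 40, 82], target index=4
L1: h(66,76)=(66*31+76)%997=128 [pair 0] h(85,15)=(85*31+15)%997=656 [pair 1] h(40,82)=(40*31+82)%997=325 [pair 2] -> [128, 656, 325]
  Sibling for proof at L0: 82
L2: h(128,656)=(128*31+656)%997=636 [pair 0] h(325,325)=(325*31+325)%997=430 [pair 1] -> [636, 430]
  Sibling for proof at L1: 325
L3: h(636,430)=(636*31+430)%997=206 [pair 0] -> [206]
  Sibling for proof at L2: 636
Root: 206
Proof path (sibling hashes from leaf to root): [82, 325, 636]

Answer: 82 325 636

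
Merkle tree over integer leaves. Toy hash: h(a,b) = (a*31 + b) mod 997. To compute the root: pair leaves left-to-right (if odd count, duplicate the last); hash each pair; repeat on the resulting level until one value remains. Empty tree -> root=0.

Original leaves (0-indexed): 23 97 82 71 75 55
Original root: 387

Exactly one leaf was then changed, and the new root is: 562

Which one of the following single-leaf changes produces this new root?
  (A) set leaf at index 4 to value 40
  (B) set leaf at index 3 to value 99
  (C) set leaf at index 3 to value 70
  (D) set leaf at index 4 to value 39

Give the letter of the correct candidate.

Answer: A

Derivation:
Original leaves: [23, 97, 82, 71, 75, 55]
Target new root: 562
Try each candidate change and compute the resulting root:
Candidate A: set leaf[4] = 40 -> leaves = [23, 97, 82, 71, 40, 55]
  L0: [23, 97, 82, 71, 40, 55]
  L1: h(23,97)=(23*31+97)%997=810 h(82,71)=(82*31+71)%997=619 h(40,55)=(40*31+55)%997=298 -> [810, 619, 298]
  L2: h(810,619)=(810*31+619)%997=804 h(298,298)=(298*31+298)%997=563 -> [804, 563]
  L3: h(804,563)=(804*31+563)%997=562 -> [562]
  root = 562 == target 562  ** MATCH **
Candidate B: set leaf[3] = 99 -> leaves = [23, 97, 82, 99, 75, 55]
  L0: [23, 97, 82, 99, 75, 55]
  L1: h(23,97)=(23*31+97)%997=810 h(82,99)=(82*31+99)%997=647 h(75,55)=(75*31+55)%997=386 -> [810, 647, 386]
  L2: h(810,647)=(810*31+647)%997=832 h(386,386)=(386*31+386)%997=388 -> [832, 388]
  L3: h(832,388)=(832*31+388)%997=258 -> [258]
  root = 258 != target 562
Candidate C: set leaf[3] = 70 -> leaves = [23, 97, 82, 70, 75, 55]
  L0: [23, 97, 82, 70, 75, 55]
  L1: h(23,97)=(23*31+97)%997=810 h(82,70)=(82*31+70)%997=618 h(75,55)=(75*31+55)%997=386 -> [810, 618, 386]
  L2: h(810,618)=(810*31+618)%997=803 h(386,386)=(386*31+386)%997=388 -> [803, 388]
  L3: h(803,388)=(803*31+388)%997=356 -> [356]
  root = 356 != target 562
Candidate D: set leaf[4] = 39 -> leaves = [23, 97, 82, 71, 39, 55]
  L0: [23, 97, 82, 71, 39, 55]
  L1: h(23,97)=(23*31+97)%997=810 h(82,71)=(82*31+71)%997=619 h(39,55)=(39*31+55)%997=267 -> [810, 619, 267]
  L2: h(810,619)=(810*31+619)%997=804 h(267,267)=(267*31+267)%997=568 -> [804, 568]
  L3: h(804,568)=(804*31+568)%997=567 -> [567]
  root = 567 != target 562
Candidate A produces the target root.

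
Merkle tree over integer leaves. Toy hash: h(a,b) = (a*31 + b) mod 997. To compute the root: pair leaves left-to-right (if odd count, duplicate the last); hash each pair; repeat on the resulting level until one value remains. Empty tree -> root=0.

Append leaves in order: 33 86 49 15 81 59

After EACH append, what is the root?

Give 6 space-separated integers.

Answer: 33 112 55 21 844 140

Derivation:
After append 33 (leaves=[33]):
  L0: [33]
  root=33
After append 86 (leaves=[33, 86]):
  L0: [33, 86]
  L1: h(33,86)=(33*31+86)%997=112 -> [112]
  root=112
After append 49 (leaves=[33, 86, 49]):
  L0: [33, 86, 49]
  L1: h(33,86)=(33*31+86)%997=112 h(49,49)=(49*31+49)%997=571 -> [112, 571]
  L2: h(112,571)=(112*31+571)%997=55 -> [55]
  root=55
After append 15 (leaves=[33, 86, 49, 15]):
  L0: [33, 86, 49, 15]
  L1: h(33,86)=(33*31+86)%997=112 h(49,15)=(49*31+15)%997=537 -> [112, 537]
  L2: h(112,537)=(112*31+537)%997=21 -> [21]
  root=21
After append 81 (leaves=[33, 86, 49, 15, 81]):
  L0: [33, 86, 49, 15, 81]
  L1: h(33,86)=(33*31+86)%997=112 h(49,15)=(49*31+15)%997=537 h(81,81)=(81*31+81)%997=598 -> [112, 537, 598]
  L2: h(112,537)=(112*31+537)%997=21 h(598,598)=(598*31+598)%997=193 -> [21, 193]
  L3: h(21,193)=(21*31+193)%997=844 -> [844]
  root=844
After append 59 (leaves=[33, 86, 49, 15, 81, 59]):
  L0: [33, 86, 49, 15, 81, 59]
  L1: h(33,86)=(33*31+86)%997=112 h(49,15)=(49*31+15)%997=537 h(81,59)=(81*31+59)%997=576 -> [112, 537, 576]
  L2: h(112,537)=(112*31+537)%997=21 h(576,576)=(576*31+576)%997=486 -> [21, 486]
  L3: h(21,486)=(21*31+486)%997=140 -> [140]
  root=140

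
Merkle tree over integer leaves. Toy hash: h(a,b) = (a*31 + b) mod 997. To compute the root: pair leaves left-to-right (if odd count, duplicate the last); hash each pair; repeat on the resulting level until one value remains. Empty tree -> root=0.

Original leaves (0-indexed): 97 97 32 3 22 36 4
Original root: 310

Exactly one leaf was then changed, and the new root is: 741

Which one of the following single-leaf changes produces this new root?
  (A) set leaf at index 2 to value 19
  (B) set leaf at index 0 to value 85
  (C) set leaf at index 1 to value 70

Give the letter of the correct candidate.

Answer: B

Derivation:
Original leaves: [97, 97, 32, 3, 22, 36, 4]
Target new root: 741
Try each candidate change and compute the resulting root:
Candidate A: set leaf[2] = 19 -> leaves = [97, 97, 19, 3, 22, 36, 4]
  L0: [97, 97, 19, 3, 22, 36, 4]
  L1: h(97,97)=(97*31+97)%997=113 h(19,3)=(19*31+3)%997=592 h(22,36)=(22*31+36)%997=718 h(4,4)=(4*31+4)%997=128 -> [113, 592, 718, 128]
  L2: h(113,592)=(113*31+592)%997=107 h(718,128)=(718*31+128)%997=452 -> [107, 452]
  L3: h(107,452)=(107*31+452)%997=778 -> [778]
  root = 778 != target 741
Candidate B: set leaf[0] = 85 -> leaves = [85, 97, 32, 3, 22, 36, 4]
  L0: [85, 97, 32, 3, 22, 36, 4]
  L1: h(85,97)=(85*31+97)%997=738 h(32,3)=(32*31+3)%997=995 h(22,36)=(22*31+36)%997=718 h(4,4)=(4*31+4)%997=128 -> [738, 995, 718, 128]
  L2: h(738,995)=(738*31+995)%997=942 h(718,128)=(718*31+128)%997=452 -> [942, 452]
  L3: h(942,452)=(942*31+452)%997=741 -> [741]
  root = 741 == target 741  ** MATCH **
Candidate C: set leaf[1] = 70 -> leaves = [97, 70, 32, 3, 22, 36, 4]
  L0: [97, 70, 32, 3, 22, 36, 4]
  L1: h(97,70)=(97*31+70)%997=86 h(32,3)=(32*31+3)%997=995 h(22,36)=(22*31+36)%997=718 h(4,4)=(4*31+4)%997=128 -> [86, 995, 718, 128]
  L2: h(86,995)=(86*31+995)%997=670 h(718,128)=(718*31+128)%997=452 -> [670, 452]
  L3: h(670,452)=(670*31+452)%997=285 -> [285]
  root = 285 != target 741
Candidate B produces the target root.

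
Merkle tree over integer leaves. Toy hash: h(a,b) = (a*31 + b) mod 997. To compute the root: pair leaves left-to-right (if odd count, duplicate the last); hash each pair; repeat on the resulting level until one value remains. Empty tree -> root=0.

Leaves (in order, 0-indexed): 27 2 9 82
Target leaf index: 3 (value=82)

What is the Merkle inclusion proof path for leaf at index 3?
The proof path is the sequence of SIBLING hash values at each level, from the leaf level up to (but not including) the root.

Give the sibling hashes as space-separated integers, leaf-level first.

Answer: 9 839

Derivation:
L0 (leaves): [27, 2, 9, 82], target index=3
L1: h(27,2)=(27*31+2)%997=839 [pair 0] h(9,82)=(9*31+82)%997=361 [pair 1] -> [839, 361]
  Sibling for proof at L0: 9
L2: h(839,361)=(839*31+361)%997=448 [pair 0] -> [448]
  Sibling for proof at L1: 839
Root: 448
Proof path (sibling hashes from leaf to root): [9, 839]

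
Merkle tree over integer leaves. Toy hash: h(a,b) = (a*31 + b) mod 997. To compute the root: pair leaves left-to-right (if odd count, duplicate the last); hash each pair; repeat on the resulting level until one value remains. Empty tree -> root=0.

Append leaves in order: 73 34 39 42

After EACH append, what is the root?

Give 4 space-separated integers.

Answer: 73 303 671 674

Derivation:
After append 73 (leaves=[73]):
  L0: [73]
  root=73
After append 34 (leaves=[73, 34]):
  L0: [73, 34]
  L1: h(73,34)=(73*31+34)%997=303 -> [303]
  root=303
After append 39 (leaves=[73, 34, 39]):
  L0: [73, 34, 39]
  L1: h(73,34)=(73*31+34)%997=303 h(39,39)=(39*31+39)%997=251 -> [303, 251]
  L2: h(303,251)=(303*31+251)%997=671 -> [671]
  root=671
After append 42 (leaves=[73, 34, 39, 42]):
  L0: [73, 34, 39, 42]
  L1: h(73,34)=(73*31+34)%997=303 h(39,42)=(39*31+42)%997=254 -> [303, 254]
  L2: h(303,254)=(303*31+254)%997=674 -> [674]
  root=674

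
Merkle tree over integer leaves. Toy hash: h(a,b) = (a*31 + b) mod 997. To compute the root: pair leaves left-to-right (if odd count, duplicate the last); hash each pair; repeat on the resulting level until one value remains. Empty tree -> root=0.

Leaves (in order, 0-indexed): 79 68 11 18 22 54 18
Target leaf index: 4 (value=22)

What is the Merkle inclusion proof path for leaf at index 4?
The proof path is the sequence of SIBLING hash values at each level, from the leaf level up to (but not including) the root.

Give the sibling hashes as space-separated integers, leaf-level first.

Answer: 54 576 620

Derivation:
L0 (leaves): [79, 68, 11, 18, 22, 54, 18], target index=4
L1: h(79,68)=(79*31+68)%997=523 [pair 0] h(11,18)=(11*31+18)%997=359 [pair 1] h(22,54)=(22*31+54)%997=736 [pair 2] h(18,18)=(18*31+18)%997=576 [pair 3] -> [523, 359, 736, 576]
  Sibling for proof at L0: 54
L2: h(523,359)=(523*31+359)%997=620 [pair 0] h(736,576)=(736*31+576)%997=461 [pair 1] -> [620, 461]
  Sibling for proof at L1: 576
L3: h(620,461)=(620*31+461)%997=738 [pair 0] -> [738]
  Sibling for proof at L2: 620
Root: 738
Proof path (sibling hashes from leaf to root): [54, 576, 620]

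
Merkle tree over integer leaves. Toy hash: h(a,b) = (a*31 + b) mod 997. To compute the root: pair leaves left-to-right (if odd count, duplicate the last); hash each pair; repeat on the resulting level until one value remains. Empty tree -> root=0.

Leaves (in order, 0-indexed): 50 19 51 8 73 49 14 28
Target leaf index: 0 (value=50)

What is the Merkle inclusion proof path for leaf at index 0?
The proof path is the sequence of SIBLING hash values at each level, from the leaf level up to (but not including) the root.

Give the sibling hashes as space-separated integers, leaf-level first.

L0 (leaves): [50, 19, 51, 8, 73, 49, 14, 28], target index=0
L1: h(50,19)=(50*31+19)%997=572 [pair 0] h(51,8)=(51*31+8)%997=592 [pair 1] h(73,49)=(73*31+49)%997=318 [pair 2] h(14,28)=(14*31+28)%997=462 [pair 3] -> [572, 592, 318, 462]
  Sibling for proof at L0: 19
L2: h(572,592)=(572*31+592)%997=378 [pair 0] h(318,462)=(318*31+462)%997=350 [pair 1] -> [378, 350]
  Sibling for proof at L1: 592
L3: h(378,350)=(378*31+350)%997=104 [pair 0] -> [104]
  Sibling for proof at L2: 350
Root: 104
Proof path (sibling hashes from leaf to root): [19, 592, 350]

Answer: 19 592 350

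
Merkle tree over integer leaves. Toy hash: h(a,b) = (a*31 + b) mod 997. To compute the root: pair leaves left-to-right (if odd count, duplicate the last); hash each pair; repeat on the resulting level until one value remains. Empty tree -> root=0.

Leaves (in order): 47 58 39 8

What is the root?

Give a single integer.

Answer: 326

Derivation:
L0: [47, 58, 39, 8]
L1: h(47,58)=(47*31+58)%997=518 h(39,8)=(39*31+8)%997=220 -> [518, 220]
L2: h(518,220)=(518*31+220)%997=326 -> [326]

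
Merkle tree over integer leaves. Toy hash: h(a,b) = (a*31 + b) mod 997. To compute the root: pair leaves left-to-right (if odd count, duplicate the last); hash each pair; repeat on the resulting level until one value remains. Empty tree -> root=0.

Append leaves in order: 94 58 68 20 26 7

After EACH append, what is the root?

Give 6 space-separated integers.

After append 94 (leaves=[94]):
  L0: [94]
  root=94
After append 58 (leaves=[94, 58]):
  L0: [94, 58]
  L1: h(94,58)=(94*31+58)%997=978 -> [978]
  root=978
After append 68 (leaves=[94, 58, 68]):
  L0: [94, 58, 68]
  L1: h(94,58)=(94*31+58)%997=978 h(68,68)=(68*31+68)%997=182 -> [978, 182]
  L2: h(978,182)=(978*31+182)%997=590 -> [590]
  root=590
After append 20 (leaves=[94, 58, 68, 20]):
  L0: [94, 58, 68, 20]
  L1: h(94,58)=(94*31+58)%997=978 h(68,20)=(68*31+20)%997=134 -> [978, 134]
  L2: h(978,134)=(978*31+134)%997=542 -> [542]
  root=542
After append 26 (leaves=[94, 58, 68, 20, 26]):
  L0: [94, 58, 68, 20, 26]
  L1: h(94,58)=(94*31+58)%997=978 h(68,20)=(68*31+20)%997=134 h(26,26)=(26*31+26)%997=832 -> [978, 134, 832]
  L2: h(978,134)=(978*31+134)%997=542 h(832,832)=(832*31+832)%997=702 -> [542, 702]
  L3: h(542,702)=(542*31+702)%997=555 -> [555]
  root=555
After append 7 (leaves=[94, 58, 68, 20, 26, 7]):
  L0: [94, 58, 68, 20, 26, 7]
  L1: h(94,58)=(94*31+58)%997=978 h(68,20)=(68*31+20)%997=134 h(26,7)=(26*31+7)%997=813 -> [978, 134, 813]
  L2: h(978,134)=(978*31+134)%997=542 h(813,813)=(813*31+813)%997=94 -> [542, 94]
  L3: h(542,94)=(542*31+94)%997=944 -> [944]
  root=944

Answer: 94 978 590 542 555 944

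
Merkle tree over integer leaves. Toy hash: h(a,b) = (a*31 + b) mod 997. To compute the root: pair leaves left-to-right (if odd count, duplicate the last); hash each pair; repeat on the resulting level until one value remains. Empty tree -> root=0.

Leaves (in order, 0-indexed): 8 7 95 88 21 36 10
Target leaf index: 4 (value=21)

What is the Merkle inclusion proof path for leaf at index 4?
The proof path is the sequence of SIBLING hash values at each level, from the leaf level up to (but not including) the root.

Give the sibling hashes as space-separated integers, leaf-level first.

Answer: 36 320 968

Derivation:
L0 (leaves): [8, 7, 95, 88, 21, 36, 10], target index=4
L1: h(8,7)=(8*31+7)%997=255 [pair 0] h(95,88)=(95*31+88)%997=42 [pair 1] h(21,36)=(21*31+36)%997=687 [pair 2] h(10,10)=(10*31+10)%997=320 [pair 3] -> [255, 42, 687, 320]
  Sibling for proof at L0: 36
L2: h(255,42)=(255*31+42)%997=968 [pair 0] h(687,320)=(687*31+320)%997=680 [pair 1] -> [968, 680]
  Sibling for proof at L1: 320
L3: h(968,680)=(968*31+680)%997=778 [pair 0] -> [778]
  Sibling for proof at L2: 968
Root: 778
Proof path (sibling hashes from leaf to root): [36, 320, 968]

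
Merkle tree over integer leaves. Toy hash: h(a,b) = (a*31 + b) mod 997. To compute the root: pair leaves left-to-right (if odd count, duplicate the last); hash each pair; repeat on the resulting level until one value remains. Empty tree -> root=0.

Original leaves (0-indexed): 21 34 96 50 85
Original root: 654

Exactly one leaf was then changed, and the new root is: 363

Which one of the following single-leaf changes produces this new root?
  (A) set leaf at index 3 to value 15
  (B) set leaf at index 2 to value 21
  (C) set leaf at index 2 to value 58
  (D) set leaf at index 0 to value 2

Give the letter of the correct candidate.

Answer: B

Derivation:
Original leaves: [21, 34, 96, 50, 85]
Target new root: 363
Try each candidate change and compute the resulting root:
Candidate A: set leaf[3] = 15 -> leaves = [21, 34, 96, 15, 85]
  L0: [21, 34, 96, 15, 85]
  L1: h(21,34)=(21*31+34)%997=685 h(96,15)=(96*31+15)%997=0 h(85,85)=(85*31+85)%997=726 -> [685, 0, 726]
  L2: h(685,0)=(685*31+0)%997=298 h(726,726)=(726*31+726)%997=301 -> [298, 301]
  L3: h(298,301)=(298*31+301)%997=566 -> [566]
  root = 566 != target 363
Candidate B: set leaf[2] = 21 -> leaves = [21, 34, 21, 50, 85]
  L0: [21, 34, 21, 50, 85]
  L1: h(21,34)=(21*31+34)%997=685 h(21,50)=(21*31+50)%997=701 h(85,85)=(85*31+85)%997=726 -> [685, 701, 726]
  L2: h(685,701)=(685*31+701)%997=2 h(726,726)=(726*31+726)%997=301 -> [2, 301]
  L3: h(2,301)=(2*31+301)%997=363 -> [363]
  root = 363 == target 363  ** MATCH **
Candidate C: set leaf[2] = 58 -> leaves = [21, 34, 58, 50, 85]
  L0: [21, 34, 58, 50, 85]
  L1: h(21,34)=(21*31+34)%997=685 h(58,50)=(58*31+50)%997=851 h(85,85)=(85*31+85)%997=726 -> [685, 851, 726]
  L2: h(685,851)=(685*31+851)%997=152 h(726,726)=(726*31+726)%997=301 -> [152, 301]
  L3: h(152,301)=(152*31+301)%997=28 -> [28]
  root = 28 != target 363
Candidate D: set leaf[0] = 2 -> leaves = [2, 34, 96, 50, 85]
  L0: [2, 34, 96, 50, 85]
  L1: h(2,34)=(2*31+34)%997=96 h(96,50)=(96*31+50)%997=35 h(85,85)=(85*31+85)%997=726 -> [96, 35, 726]
  L2: h(96,35)=(96*31+35)%997=20 h(726,726)=(726*31+726)%997=301 -> [20, 301]
  L3: h(20,301)=(20*31+301)%997=921 -> [921]
  root = 921 != target 363
Candidate B produces the target root.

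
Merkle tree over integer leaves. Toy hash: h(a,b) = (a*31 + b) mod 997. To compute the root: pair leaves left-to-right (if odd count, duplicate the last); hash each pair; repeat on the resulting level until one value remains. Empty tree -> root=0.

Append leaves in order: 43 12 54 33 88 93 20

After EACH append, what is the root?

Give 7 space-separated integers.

Answer: 43 348 552 531 891 54 864

Derivation:
After append 43 (leaves=[43]):
  L0: [43]
  root=43
After append 12 (leaves=[43, 12]):
  L0: [43, 12]
  L1: h(43,12)=(43*31+12)%997=348 -> [348]
  root=348
After append 54 (leaves=[43, 12, 54]):
  L0: [43, 12, 54]
  L1: h(43,12)=(43*31+12)%997=348 h(54,54)=(54*31+54)%997=731 -> [348, 731]
  L2: h(348,731)=(348*31+731)%997=552 -> [552]
  root=552
After append 33 (leaves=[43, 12, 54, 33]):
  L0: [43, 12, 54, 33]
  L1: h(43,12)=(43*31+12)%997=348 h(54,33)=(54*31+33)%997=710 -> [348, 710]
  L2: h(348,710)=(348*31+710)%997=531 -> [531]
  root=531
After append 88 (leaves=[43, 12, 54, 33, 88]):
  L0: [43, 12, 54, 33, 88]
  L1: h(43,12)=(43*31+12)%997=348 h(54,33)=(54*31+33)%997=710 h(88,88)=(88*31+88)%997=822 -> [348, 710, 822]
  L2: h(348,710)=(348*31+710)%997=531 h(822,822)=(822*31+822)%997=382 -> [531, 382]
  L3: h(531,382)=(531*31+382)%997=891 -> [891]
  root=891
After append 93 (leaves=[43, 12, 54, 33, 88, 93]):
  L0: [43, 12, 54, 33, 88, 93]
  L1: h(43,12)=(43*31+12)%997=348 h(54,33)=(54*31+33)%997=710 h(88,93)=(88*31+93)%997=827 -> [348, 710, 827]
  L2: h(348,710)=(348*31+710)%997=531 h(827,827)=(827*31+827)%997=542 -> [531, 542]
  L3: h(531,542)=(531*31+542)%997=54 -> [54]
  root=54
After append 20 (leaves=[43, 12, 54, 33, 88, 93, 20]):
  L0: [43, 12, 54, 33, 88, 93, 20]
  L1: h(43,12)=(43*31+12)%997=348 h(54,33)=(54*31+33)%997=710 h(88,93)=(88*31+93)%997=827 h(20,20)=(20*31+20)%997=640 -> [348, 710, 827, 640]
  L2: h(348,710)=(348*31+710)%997=531 h(827,640)=(827*31+640)%997=355 -> [531, 355]
  L3: h(531,355)=(531*31+355)%997=864 -> [864]
  root=864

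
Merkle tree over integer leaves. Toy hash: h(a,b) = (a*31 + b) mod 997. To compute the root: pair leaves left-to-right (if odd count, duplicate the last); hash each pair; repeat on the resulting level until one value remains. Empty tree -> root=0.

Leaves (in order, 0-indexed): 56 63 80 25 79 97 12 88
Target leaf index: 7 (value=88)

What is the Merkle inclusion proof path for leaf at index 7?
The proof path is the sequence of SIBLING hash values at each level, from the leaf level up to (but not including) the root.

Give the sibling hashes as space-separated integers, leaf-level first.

L0 (leaves): [56, 63, 80, 25, 79, 97, 12, 88], target index=7
L1: h(56,63)=(56*31+63)%997=802 [pair 0] h(80,25)=(80*31+25)%997=511 [pair 1] h(79,97)=(79*31+97)%997=552 [pair 2] h(12,88)=(12*31+88)%997=460 [pair 3] -> [802, 511, 552, 460]
  Sibling for proof at L0: 12
L2: h(802,511)=(802*31+511)%997=448 [pair 0] h(552,460)=(552*31+460)%997=623 [pair 1] -> [448, 623]
  Sibling for proof at L1: 552
L3: h(448,623)=(448*31+623)%997=553 [pair 0] -> [553]
  Sibling for proof at L2: 448
Root: 553
Proof path (sibling hashes from leaf to root): [12, 552, 448]

Answer: 12 552 448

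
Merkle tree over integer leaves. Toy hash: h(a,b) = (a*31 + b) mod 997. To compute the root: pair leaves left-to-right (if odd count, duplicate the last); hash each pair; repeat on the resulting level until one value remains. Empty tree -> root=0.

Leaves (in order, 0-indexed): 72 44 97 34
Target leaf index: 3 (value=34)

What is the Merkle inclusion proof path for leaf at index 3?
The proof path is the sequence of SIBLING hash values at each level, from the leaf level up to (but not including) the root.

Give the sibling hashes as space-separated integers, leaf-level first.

Answer: 97 282

Derivation:
L0 (leaves): [72, 44, 97, 34], target index=3
L1: h(72,44)=(72*31+44)%997=282 [pair 0] h(97,34)=(97*31+34)%997=50 [pair 1] -> [282, 50]
  Sibling for proof at L0: 97
L2: h(282,50)=(282*31+50)%997=816 [pair 0] -> [816]
  Sibling for proof at L1: 282
Root: 816
Proof path (sibling hashes from leaf to root): [97, 282]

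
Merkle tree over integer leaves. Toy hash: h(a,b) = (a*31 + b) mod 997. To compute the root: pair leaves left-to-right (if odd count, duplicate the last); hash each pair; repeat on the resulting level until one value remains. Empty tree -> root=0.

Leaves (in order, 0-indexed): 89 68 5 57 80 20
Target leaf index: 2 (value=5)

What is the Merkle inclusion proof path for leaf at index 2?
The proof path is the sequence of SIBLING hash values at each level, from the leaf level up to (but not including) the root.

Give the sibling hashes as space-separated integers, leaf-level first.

L0 (leaves): [89, 68, 5, 57, 80, 20], target index=2
L1: h(89,68)=(89*31+68)%997=833 [pair 0] h(5,57)=(5*31+57)%997=212 [pair 1] h(80,20)=(80*31+20)%997=506 [pair 2] -> [833, 212, 506]
  Sibling for proof at L0: 57
L2: h(833,212)=(833*31+212)%997=113 [pair 0] h(506,506)=(506*31+506)%997=240 [pair 1] -> [113, 240]
  Sibling for proof at L1: 833
L3: h(113,240)=(113*31+240)%997=752 [pair 0] -> [752]
  Sibling for proof at L2: 240
Root: 752
Proof path (sibling hashes from leaf to root): [57, 833, 240]

Answer: 57 833 240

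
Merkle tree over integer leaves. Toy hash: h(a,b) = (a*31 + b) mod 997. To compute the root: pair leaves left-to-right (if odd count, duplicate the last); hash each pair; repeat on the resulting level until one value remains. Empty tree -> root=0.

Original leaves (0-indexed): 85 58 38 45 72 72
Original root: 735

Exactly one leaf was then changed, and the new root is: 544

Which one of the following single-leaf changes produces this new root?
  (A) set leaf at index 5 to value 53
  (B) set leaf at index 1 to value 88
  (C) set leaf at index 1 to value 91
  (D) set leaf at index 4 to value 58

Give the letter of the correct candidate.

Answer: C

Derivation:
Original leaves: [85, 58, 38, 45, 72, 72]
Target new root: 544
Try each candidate change and compute the resulting root:
Candidate A: set leaf[5] = 53 -> leaves = [85, 58, 38, 45, 72, 53]
  L0: [85, 58, 38, 45, 72, 53]
  L1: h(85,58)=(85*31+58)%997=699 h(38,45)=(38*31+45)%997=226 h(72,53)=(72*31+53)%997=291 -> [699, 226, 291]
  L2: h(699,226)=(699*31+226)%997=958 h(291,291)=(291*31+291)%997=339 -> [958, 339]
  L3: h(958,339)=(958*31+339)%997=127 -> [127]
  root = 127 != target 544
Candidate B: set leaf[1] = 88 -> leaves = [85, 88, 38, 45, 72, 72]
  L0: [85, 88, 38, 45, 72, 72]
  L1: h(85,88)=(85*31+88)%997=729 h(38,45)=(38*31+45)%997=226 h(72,72)=(72*31+72)%997=310 -> [729, 226, 310]
  L2: h(729,226)=(729*31+226)%997=891 h(310,310)=(310*31+310)%997=947 -> [891, 947]
  L3: h(891,947)=(891*31+947)%997=652 -> [652]
  root = 652 != target 544
Candidate C: set leaf[1] = 91 -> leaves = [85, 91, 38, 45, 72, 72]
  L0: [85, 91, 38, 45, 72, 72]
  L1: h(85,91)=(85*31+91)%997=732 h(38,45)=(38*31+45)%997=226 h(72,72)=(72*31+72)%997=310 -> [732, 226, 310]
  L2: h(732,226)=(732*31+226)%997=984 h(310,310)=(310*31+310)%997=947 -> [984, 947]
  L3: h(984,947)=(984*31+947)%997=544 -> [544]
  root = 544 == target 544  ** MATCH **
Candidate D: set leaf[4] = 58 -> leaves = [85, 58, 38, 45, 58, 72]
  L0: [85, 58, 38, 45, 58, 72]
  L1: h(85,58)=(85*31+58)%997=699 h(38,45)=(38*31+45)%997=226 h(58,72)=(58*31+72)%997=873 -> [699, 226, 873]
  L2: h(699,226)=(699*31+226)%997=958 h(873,873)=(873*31+873)%997=20 -> [958, 20]
  L3: h(958,20)=(958*31+20)%997=805 -> [805]
  root = 805 != target 544
Candidate C produces the target root.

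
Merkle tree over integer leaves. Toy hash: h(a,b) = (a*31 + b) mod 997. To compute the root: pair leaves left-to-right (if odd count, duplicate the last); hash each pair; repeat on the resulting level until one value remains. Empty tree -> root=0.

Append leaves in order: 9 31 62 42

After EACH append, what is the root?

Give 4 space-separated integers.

Answer: 9 310 627 607

Derivation:
After append 9 (leaves=[9]):
  L0: [9]
  root=9
After append 31 (leaves=[9, 31]):
  L0: [9, 31]
  L1: h(9,31)=(9*31+31)%997=310 -> [310]
  root=310
After append 62 (leaves=[9, 31, 62]):
  L0: [9, 31, 62]
  L1: h(9,31)=(9*31+31)%997=310 h(62,62)=(62*31+62)%997=987 -> [310, 987]
  L2: h(310,987)=(310*31+987)%997=627 -> [627]
  root=627
After append 42 (leaves=[9, 31, 62, 42]):
  L0: [9, 31, 62, 42]
  L1: h(9,31)=(9*31+31)%997=310 h(62,42)=(62*31+42)%997=967 -> [310, 967]
  L2: h(310,967)=(310*31+967)%997=607 -> [607]
  root=607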